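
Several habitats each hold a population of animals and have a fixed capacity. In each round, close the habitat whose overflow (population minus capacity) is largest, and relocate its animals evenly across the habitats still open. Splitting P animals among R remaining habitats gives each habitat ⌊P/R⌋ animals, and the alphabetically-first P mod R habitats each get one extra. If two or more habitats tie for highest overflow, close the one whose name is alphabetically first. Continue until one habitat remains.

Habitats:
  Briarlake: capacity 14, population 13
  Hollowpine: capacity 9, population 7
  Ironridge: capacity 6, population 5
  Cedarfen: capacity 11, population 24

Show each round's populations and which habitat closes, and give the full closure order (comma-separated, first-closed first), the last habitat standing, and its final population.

Round 1: Briarlake=13 Cedarfen=24 Hollowpine=7 Ironridge=5 → close Cedarfen (overflow 13)
  24÷3 = 8 each, +1 to first 0
Round 2: Briarlake=21 Hollowpine=15 Ironridge=13 → close Briarlake (overflow 7)
  21÷2 = 10 each, +1 to first 1
Round 3: Hollowpine=26 Ironridge=23 → close Hollowpine (overflow 17)
  26÷1 = 26 each, +1 to first 0

Closure order: Cedarfen, Briarlake, Hollowpine
Last habitat: Ironridge with 49 animals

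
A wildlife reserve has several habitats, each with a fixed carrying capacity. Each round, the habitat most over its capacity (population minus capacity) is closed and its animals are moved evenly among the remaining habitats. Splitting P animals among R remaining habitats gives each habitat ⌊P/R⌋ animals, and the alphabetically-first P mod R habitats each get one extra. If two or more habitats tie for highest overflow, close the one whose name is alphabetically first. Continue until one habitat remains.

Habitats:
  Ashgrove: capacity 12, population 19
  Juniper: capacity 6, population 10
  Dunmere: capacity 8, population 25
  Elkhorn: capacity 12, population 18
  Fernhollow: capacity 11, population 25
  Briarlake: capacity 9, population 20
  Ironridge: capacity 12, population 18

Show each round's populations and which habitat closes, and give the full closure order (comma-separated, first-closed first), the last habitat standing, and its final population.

Round 1: Ashgrove=19 Briarlake=20 Dunmere=25 Elkhorn=18 Fernhollow=25 Ironridge=18 Juniper=10 → close Dunmere (overflow 17)
  25÷6 = 4 each, +1 to first 1
Round 2: Ashgrove=24 Briarlake=24 Elkhorn=22 Fernhollow=29 Ironridge=22 Juniper=14 → close Fernhollow (overflow 18)
  29÷5 = 5 each, +1 to first 4
Round 3: Ashgrove=30 Briarlake=30 Elkhorn=28 Ironridge=28 Juniper=19 → close Briarlake (overflow 21)
  30÷4 = 7 each, +1 to first 2
Round 4: Ashgrove=38 Elkhorn=36 Ironridge=35 Juniper=26 → close Ashgrove (overflow 26)
  38÷3 = 12 each, +1 to first 2
Round 5: Elkhorn=49 Ironridge=48 Juniper=38 → close Elkhorn (overflow 37)
  49÷2 = 24 each, +1 to first 1
Round 6: Ironridge=73 Juniper=62 → close Ironridge (overflow 61)
  73÷1 = 73 each, +1 to first 0

Closure order: Dunmere, Fernhollow, Briarlake, Ashgrove, Elkhorn, Ironridge
Last habitat: Juniper with 135 animals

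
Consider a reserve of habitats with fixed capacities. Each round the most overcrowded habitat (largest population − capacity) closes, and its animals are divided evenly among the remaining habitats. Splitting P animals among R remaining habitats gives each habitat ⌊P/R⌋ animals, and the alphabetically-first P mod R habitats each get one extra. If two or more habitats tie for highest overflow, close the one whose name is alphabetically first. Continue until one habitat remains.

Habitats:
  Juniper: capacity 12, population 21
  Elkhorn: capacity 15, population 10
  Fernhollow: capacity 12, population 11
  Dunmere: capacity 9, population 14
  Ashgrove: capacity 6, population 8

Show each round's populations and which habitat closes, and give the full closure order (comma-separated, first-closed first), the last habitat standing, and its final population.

Round 1: Ashgrove=8 Dunmere=14 Elkhorn=10 Fernhollow=11 Juniper=21 → close Juniper (overflow 9)
  21÷4 = 5 each, +1 to first 1
Round 2: Ashgrove=14 Dunmere=19 Elkhorn=15 Fernhollow=16 → close Dunmere (overflow 10)
  19÷3 = 6 each, +1 to first 1
Round 3: Ashgrove=21 Elkhorn=21 Fernhollow=22 → close Ashgrove (overflow 15)
  21÷2 = 10 each, +1 to first 1
Round 4: Elkhorn=32 Fernhollow=32 → close Fernhollow (overflow 20)
  32÷1 = 32 each, +1 to first 0

Closure order: Juniper, Dunmere, Ashgrove, Fernhollow
Last habitat: Elkhorn with 64 animals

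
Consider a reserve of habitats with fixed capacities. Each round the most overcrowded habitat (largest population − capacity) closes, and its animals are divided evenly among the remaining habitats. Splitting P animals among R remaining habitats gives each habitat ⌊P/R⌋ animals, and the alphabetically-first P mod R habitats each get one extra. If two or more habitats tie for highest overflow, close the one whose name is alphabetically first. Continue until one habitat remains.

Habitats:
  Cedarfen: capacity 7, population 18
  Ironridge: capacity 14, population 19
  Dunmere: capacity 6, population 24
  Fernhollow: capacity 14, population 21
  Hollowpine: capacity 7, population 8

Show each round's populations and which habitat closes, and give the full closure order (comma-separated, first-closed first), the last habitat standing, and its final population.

Round 1: Cedarfen=18 Dunmere=24 Fernhollow=21 Hollowpine=8 Ironridge=19 → close Dunmere (overflow 18)
  24÷4 = 6 each, +1 to first 0
Round 2: Cedarfen=24 Fernhollow=27 Hollowpine=14 Ironridge=25 → close Cedarfen (overflow 17)
  24÷3 = 8 each, +1 to first 0
Round 3: Fernhollow=35 Hollowpine=22 Ironridge=33 → close Fernhollow (overflow 21)
  35÷2 = 17 each, +1 to first 1
Round 4: Hollowpine=40 Ironridge=50 → close Ironridge (overflow 36)
  50÷1 = 50 each, +1 to first 0

Closure order: Dunmere, Cedarfen, Fernhollow, Ironridge
Last habitat: Hollowpine with 90 animals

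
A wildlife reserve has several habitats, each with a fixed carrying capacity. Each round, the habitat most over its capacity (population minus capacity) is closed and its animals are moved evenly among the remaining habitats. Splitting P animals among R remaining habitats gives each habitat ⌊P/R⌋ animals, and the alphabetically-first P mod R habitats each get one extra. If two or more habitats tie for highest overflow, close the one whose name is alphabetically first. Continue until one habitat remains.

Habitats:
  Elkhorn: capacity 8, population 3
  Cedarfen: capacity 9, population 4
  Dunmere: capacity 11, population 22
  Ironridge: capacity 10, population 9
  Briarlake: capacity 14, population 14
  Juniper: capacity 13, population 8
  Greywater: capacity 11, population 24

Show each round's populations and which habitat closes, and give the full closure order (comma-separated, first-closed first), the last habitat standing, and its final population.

Round 1: Briarlake=14 Cedarfen=4 Dunmere=22 Elkhorn=3 Greywater=24 Ironridge=9 Juniper=8 → close Greywater (overflow 13)
  24÷6 = 4 each, +1 to first 0
Round 2: Briarlake=18 Cedarfen=8 Dunmere=26 Elkhorn=7 Ironridge=13 Juniper=12 → close Dunmere (overflow 15)
  26÷5 = 5 each, +1 to first 1
Round 3: Briarlake=24 Cedarfen=13 Elkhorn=12 Ironridge=18 Juniper=17 → close Briarlake (overflow 10)
  24÷4 = 6 each, +1 to first 0
Round 4: Cedarfen=19 Elkhorn=18 Ironridge=24 Juniper=23 → close Ironridge (overflow 14)
  24÷3 = 8 each, +1 to first 0
Round 5: Cedarfen=27 Elkhorn=26 Juniper=31 → close Cedarfen (overflow 18)
  27÷2 = 13 each, +1 to first 1
Round 6: Elkhorn=40 Juniper=44 → close Elkhorn (overflow 32)
  40÷1 = 40 each, +1 to first 0

Closure order: Greywater, Dunmere, Briarlake, Ironridge, Cedarfen, Elkhorn
Last habitat: Juniper with 84 animals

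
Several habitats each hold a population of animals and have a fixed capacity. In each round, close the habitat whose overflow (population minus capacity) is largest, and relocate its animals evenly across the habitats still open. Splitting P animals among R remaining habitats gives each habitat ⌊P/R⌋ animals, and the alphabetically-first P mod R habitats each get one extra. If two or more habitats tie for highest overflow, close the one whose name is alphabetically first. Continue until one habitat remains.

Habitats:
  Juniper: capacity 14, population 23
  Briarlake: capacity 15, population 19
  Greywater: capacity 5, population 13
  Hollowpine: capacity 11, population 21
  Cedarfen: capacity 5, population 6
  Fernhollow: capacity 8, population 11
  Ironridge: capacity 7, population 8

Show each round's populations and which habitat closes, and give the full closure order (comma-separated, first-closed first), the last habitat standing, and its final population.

Closure order: Hollowpine, Juniper, Greywater, Briarlake, Fernhollow, Cedarfen
Last habitat: Ironridge with 101 animals

Round 1: Briarlake=19 Cedarfen=6 Fernhollow=11 Greywater=13 Hollowpine=21 Ironridge=8 Juniper=23 → close Hollowpine (overflow 10)
  21÷6 = 3 each, +1 to first 3
Round 2: Briarlake=23 Cedarfen=10 Fernhollow=15 Greywater=16 Ironridge=11 Juniper=26 → close Juniper (overflow 12)
  26÷5 = 5 each, +1 to first 1
Round 3: Briarlake=29 Cedarfen=15 Fernhollow=20 Greywater=21 Ironridge=16 → close Greywater (overflow 16)
  21÷4 = 5 each, +1 to first 1
Round 4: Briarlake=35 Cedarfen=20 Fernhollow=25 Ironridge=21 → close Briarlake (overflow 20)
  35÷3 = 11 each, +1 to first 2
Round 5: Cedarfen=32 Fernhollow=37 Ironridge=32 → close Fernhollow (overflow 29)
  37÷2 = 18 each, +1 to first 1
Round 6: Cedarfen=51 Ironridge=50 → close Cedarfen (overflow 46)
  51÷1 = 51 each, +1 to first 0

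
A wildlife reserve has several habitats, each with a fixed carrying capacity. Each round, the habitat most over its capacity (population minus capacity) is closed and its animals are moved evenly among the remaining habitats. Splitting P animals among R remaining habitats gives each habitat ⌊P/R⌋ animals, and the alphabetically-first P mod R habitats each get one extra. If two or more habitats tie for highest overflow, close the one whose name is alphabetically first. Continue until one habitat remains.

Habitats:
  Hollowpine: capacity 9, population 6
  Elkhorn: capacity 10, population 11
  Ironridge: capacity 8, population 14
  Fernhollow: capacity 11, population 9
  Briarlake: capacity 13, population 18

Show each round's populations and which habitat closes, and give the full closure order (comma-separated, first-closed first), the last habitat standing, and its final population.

Round 1: Briarlake=18 Elkhorn=11 Fernhollow=9 Hollowpine=6 Ironridge=14 → close Ironridge (overflow 6)
  14÷4 = 3 each, +1 to first 2
Round 2: Briarlake=22 Elkhorn=15 Fernhollow=12 Hollowpine=9 → close Briarlake (overflow 9)
  22÷3 = 7 each, +1 to first 1
Round 3: Elkhorn=23 Fernhollow=19 Hollowpine=16 → close Elkhorn (overflow 13)
  23÷2 = 11 each, +1 to first 1
Round 4: Fernhollow=31 Hollowpine=27 → close Fernhollow (overflow 20)
  31÷1 = 31 each, +1 to first 0

Closure order: Ironridge, Briarlake, Elkhorn, Fernhollow
Last habitat: Hollowpine with 58 animals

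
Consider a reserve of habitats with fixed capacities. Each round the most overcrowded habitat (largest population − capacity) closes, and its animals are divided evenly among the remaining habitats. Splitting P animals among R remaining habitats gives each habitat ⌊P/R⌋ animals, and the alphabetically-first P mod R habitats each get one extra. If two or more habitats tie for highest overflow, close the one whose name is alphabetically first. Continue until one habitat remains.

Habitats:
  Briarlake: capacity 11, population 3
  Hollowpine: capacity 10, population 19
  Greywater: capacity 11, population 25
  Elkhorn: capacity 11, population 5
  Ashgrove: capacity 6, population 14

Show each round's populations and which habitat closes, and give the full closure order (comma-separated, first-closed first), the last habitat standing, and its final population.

Closure order: Greywater, Ashgrove, Hollowpine, Elkhorn
Last habitat: Briarlake with 66 animals

Round 1: Ashgrove=14 Briarlake=3 Elkhorn=5 Greywater=25 Hollowpine=19 → close Greywater (overflow 14)
  25÷4 = 6 each, +1 to first 1
Round 2: Ashgrove=21 Briarlake=9 Elkhorn=11 Hollowpine=25 → close Ashgrove (overflow 15)
  21÷3 = 7 each, +1 to first 0
Round 3: Briarlake=16 Elkhorn=18 Hollowpine=32 → close Hollowpine (overflow 22)
  32÷2 = 16 each, +1 to first 0
Round 4: Briarlake=32 Elkhorn=34 → close Elkhorn (overflow 23)
  34÷1 = 34 each, +1 to first 0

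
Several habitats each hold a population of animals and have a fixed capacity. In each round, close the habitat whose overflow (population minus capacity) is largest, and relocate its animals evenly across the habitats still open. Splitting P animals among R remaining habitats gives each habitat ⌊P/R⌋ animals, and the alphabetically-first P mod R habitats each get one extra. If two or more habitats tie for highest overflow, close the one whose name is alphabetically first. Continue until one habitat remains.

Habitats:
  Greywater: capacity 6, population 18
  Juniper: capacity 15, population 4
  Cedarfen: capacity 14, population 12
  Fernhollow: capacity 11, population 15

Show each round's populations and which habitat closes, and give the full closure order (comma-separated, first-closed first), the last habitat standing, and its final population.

Round 1: Cedarfen=12 Fernhollow=15 Greywater=18 Juniper=4 → close Greywater (overflow 12)
  18÷3 = 6 each, +1 to first 0
Round 2: Cedarfen=18 Fernhollow=21 Juniper=10 → close Fernhollow (overflow 10)
  21÷2 = 10 each, +1 to first 1
Round 3: Cedarfen=29 Juniper=20 → close Cedarfen (overflow 15)
  29÷1 = 29 each, +1 to first 0

Closure order: Greywater, Fernhollow, Cedarfen
Last habitat: Juniper with 49 animals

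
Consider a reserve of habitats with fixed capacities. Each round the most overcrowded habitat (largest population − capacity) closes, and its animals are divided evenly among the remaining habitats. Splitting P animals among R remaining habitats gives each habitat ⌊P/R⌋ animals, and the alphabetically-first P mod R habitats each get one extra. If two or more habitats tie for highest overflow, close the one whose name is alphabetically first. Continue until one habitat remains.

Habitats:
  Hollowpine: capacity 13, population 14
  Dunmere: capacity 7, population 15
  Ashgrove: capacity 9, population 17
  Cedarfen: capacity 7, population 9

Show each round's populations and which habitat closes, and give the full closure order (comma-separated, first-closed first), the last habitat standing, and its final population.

Closure order: Ashgrove, Dunmere, Cedarfen
Last habitat: Hollowpine with 55 animals

Round 1: Ashgrove=17 Cedarfen=9 Dunmere=15 Hollowpine=14 → close Ashgrove (overflow 8)
  17÷3 = 5 each, +1 to first 2
Round 2: Cedarfen=15 Dunmere=21 Hollowpine=19 → close Dunmere (overflow 14)
  21÷2 = 10 each, +1 to first 1
Round 3: Cedarfen=26 Hollowpine=29 → close Cedarfen (overflow 19)
  26÷1 = 26 each, +1 to first 0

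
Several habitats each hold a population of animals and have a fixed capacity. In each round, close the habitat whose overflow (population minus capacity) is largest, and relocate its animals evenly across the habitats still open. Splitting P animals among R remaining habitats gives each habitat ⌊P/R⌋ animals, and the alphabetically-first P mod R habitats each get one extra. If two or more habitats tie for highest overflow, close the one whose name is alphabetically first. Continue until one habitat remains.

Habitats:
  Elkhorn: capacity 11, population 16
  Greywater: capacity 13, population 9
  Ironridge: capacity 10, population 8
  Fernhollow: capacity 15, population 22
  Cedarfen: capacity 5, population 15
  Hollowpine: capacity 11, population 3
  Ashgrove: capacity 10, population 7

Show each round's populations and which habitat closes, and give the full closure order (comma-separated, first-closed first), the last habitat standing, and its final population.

Round 1: Ashgrove=7 Cedarfen=15 Elkhorn=16 Fernhollow=22 Greywater=9 Hollowpine=3 Ironridge=8 → close Cedarfen (overflow 10)
  15÷6 = 2 each, +1 to first 3
Round 2: Ashgrove=10 Elkhorn=19 Fernhollow=25 Greywater=11 Hollowpine=5 Ironridge=10 → close Fernhollow (overflow 10)
  25÷5 = 5 each, +1 to first 0
Round 3: Ashgrove=15 Elkhorn=24 Greywater=16 Hollowpine=10 Ironridge=15 → close Elkhorn (overflow 13)
  24÷4 = 6 each, +1 to first 0
Round 4: Ashgrove=21 Greywater=22 Hollowpine=16 Ironridge=21 → close Ashgrove (overflow 11)
  21÷3 = 7 each, +1 to first 0
Round 5: Greywater=29 Hollowpine=23 Ironridge=28 → close Ironridge (overflow 18)
  28÷2 = 14 each, +1 to first 0
Round 6: Greywater=43 Hollowpine=37 → close Greywater (overflow 30)
  43÷1 = 43 each, +1 to first 0

Closure order: Cedarfen, Fernhollow, Elkhorn, Ashgrove, Ironridge, Greywater
Last habitat: Hollowpine with 80 animals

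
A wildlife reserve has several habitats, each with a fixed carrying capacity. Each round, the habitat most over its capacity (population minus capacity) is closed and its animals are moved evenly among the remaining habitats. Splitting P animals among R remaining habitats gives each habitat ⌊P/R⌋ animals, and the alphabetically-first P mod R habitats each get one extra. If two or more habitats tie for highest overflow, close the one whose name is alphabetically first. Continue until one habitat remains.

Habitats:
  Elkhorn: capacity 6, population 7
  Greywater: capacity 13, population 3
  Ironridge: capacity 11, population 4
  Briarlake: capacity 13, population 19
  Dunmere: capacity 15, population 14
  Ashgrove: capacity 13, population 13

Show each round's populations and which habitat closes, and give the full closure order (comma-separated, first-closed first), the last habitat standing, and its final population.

Closure order: Briarlake, Elkhorn, Ashgrove, Dunmere, Greywater
Last habitat: Ironridge with 60 animals

Round 1: Ashgrove=13 Briarlake=19 Dunmere=14 Elkhorn=7 Greywater=3 Ironridge=4 → close Briarlake (overflow 6)
  19÷5 = 3 each, +1 to first 4
Round 2: Ashgrove=17 Dunmere=18 Elkhorn=11 Greywater=7 Ironridge=7 → close Elkhorn (overflow 5)
  11÷4 = 2 each, +1 to first 3
Round 3: Ashgrove=20 Dunmere=21 Greywater=10 Ironridge=9 → close Ashgrove (overflow 7)
  20÷3 = 6 each, +1 to first 2
Round 4: Dunmere=28 Greywater=17 Ironridge=15 → close Dunmere (overflow 13)
  28÷2 = 14 each, +1 to first 0
Round 5: Greywater=31 Ironridge=29 → close Greywater (overflow 18)
  31÷1 = 31 each, +1 to first 0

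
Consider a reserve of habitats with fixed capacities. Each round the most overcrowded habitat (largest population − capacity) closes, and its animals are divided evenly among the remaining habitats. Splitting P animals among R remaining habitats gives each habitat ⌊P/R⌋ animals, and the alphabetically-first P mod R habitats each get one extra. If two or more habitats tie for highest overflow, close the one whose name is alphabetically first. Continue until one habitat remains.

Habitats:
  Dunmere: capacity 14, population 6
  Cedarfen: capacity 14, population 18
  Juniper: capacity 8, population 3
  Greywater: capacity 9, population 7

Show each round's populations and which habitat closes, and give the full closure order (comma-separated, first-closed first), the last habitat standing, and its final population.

Round 1: Cedarfen=18 Dunmere=6 Greywater=7 Juniper=3 → close Cedarfen (overflow 4)
  18÷3 = 6 each, +1 to first 0
Round 2: Dunmere=12 Greywater=13 Juniper=9 → close Greywater (overflow 4)
  13÷2 = 6 each, +1 to first 1
Round 3: Dunmere=19 Juniper=15 → close Juniper (overflow 7)
  15÷1 = 15 each, +1 to first 0

Closure order: Cedarfen, Greywater, Juniper
Last habitat: Dunmere with 34 animals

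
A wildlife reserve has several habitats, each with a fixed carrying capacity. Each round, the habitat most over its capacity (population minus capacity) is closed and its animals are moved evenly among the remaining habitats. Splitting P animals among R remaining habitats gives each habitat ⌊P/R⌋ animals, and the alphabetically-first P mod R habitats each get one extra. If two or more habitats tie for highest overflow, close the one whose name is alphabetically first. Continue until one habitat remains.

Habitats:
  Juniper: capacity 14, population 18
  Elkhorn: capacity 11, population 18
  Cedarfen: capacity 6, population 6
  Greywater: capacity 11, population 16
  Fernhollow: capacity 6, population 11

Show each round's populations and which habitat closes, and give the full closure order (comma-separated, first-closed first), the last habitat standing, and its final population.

Closure order: Elkhorn, Fernhollow, Greywater, Juniper
Last habitat: Cedarfen with 69 animals

Round 1: Cedarfen=6 Elkhorn=18 Fernhollow=11 Greywater=16 Juniper=18 → close Elkhorn (overflow 7)
  18÷4 = 4 each, +1 to first 2
Round 2: Cedarfen=11 Fernhollow=16 Greywater=20 Juniper=22 → close Fernhollow (overflow 10)
  16÷3 = 5 each, +1 to first 1
Round 3: Cedarfen=17 Greywater=25 Juniper=27 → close Greywater (overflow 14)
  25÷2 = 12 each, +1 to first 1
Round 4: Cedarfen=30 Juniper=39 → close Juniper (overflow 25)
  39÷1 = 39 each, +1 to first 0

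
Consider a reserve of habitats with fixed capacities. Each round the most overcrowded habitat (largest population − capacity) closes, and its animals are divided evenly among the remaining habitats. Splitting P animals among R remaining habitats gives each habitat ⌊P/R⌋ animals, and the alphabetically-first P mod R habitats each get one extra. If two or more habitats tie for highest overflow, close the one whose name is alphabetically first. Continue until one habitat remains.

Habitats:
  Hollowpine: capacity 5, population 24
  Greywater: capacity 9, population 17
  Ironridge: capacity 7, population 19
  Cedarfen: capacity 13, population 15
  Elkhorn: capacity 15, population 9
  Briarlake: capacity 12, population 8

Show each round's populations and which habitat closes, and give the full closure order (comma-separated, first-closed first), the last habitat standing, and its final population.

Closure order: Hollowpine, Ironridge, Greywater, Cedarfen, Briarlake
Last habitat: Elkhorn with 92 animals

Round 1: Briarlake=8 Cedarfen=15 Elkhorn=9 Greywater=17 Hollowpine=24 Ironridge=19 → close Hollowpine (overflow 19)
  24÷5 = 4 each, +1 to first 4
Round 2: Briarlake=13 Cedarfen=20 Elkhorn=14 Greywater=22 Ironridge=23 → close Ironridge (overflow 16)
  23÷4 = 5 each, +1 to first 3
Round 3: Briarlake=19 Cedarfen=26 Elkhorn=20 Greywater=27 → close Greywater (overflow 18)
  27÷3 = 9 each, +1 to first 0
Round 4: Briarlake=28 Cedarfen=35 Elkhorn=29 → close Cedarfen (overflow 22)
  35÷2 = 17 each, +1 to first 1
Round 5: Briarlake=46 Elkhorn=46 → close Briarlake (overflow 34)
  46÷1 = 46 each, +1 to first 0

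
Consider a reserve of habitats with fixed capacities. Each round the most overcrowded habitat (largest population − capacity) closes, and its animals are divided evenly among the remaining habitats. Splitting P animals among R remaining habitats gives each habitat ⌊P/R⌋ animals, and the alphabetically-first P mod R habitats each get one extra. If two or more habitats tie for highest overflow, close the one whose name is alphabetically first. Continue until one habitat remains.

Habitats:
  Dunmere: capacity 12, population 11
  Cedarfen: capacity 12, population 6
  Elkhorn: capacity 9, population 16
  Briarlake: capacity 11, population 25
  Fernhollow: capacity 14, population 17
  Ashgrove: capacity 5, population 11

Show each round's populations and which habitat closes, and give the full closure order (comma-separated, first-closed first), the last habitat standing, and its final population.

Closure order: Briarlake, Elkhorn, Ashgrove, Fernhollow, Dunmere
Last habitat: Cedarfen with 86 animals

Round 1: Ashgrove=11 Briarlake=25 Cedarfen=6 Dunmere=11 Elkhorn=16 Fernhollow=17 → close Briarlake (overflow 14)
  25÷5 = 5 each, +1 to first 0
Round 2: Ashgrove=16 Cedarfen=11 Dunmere=16 Elkhorn=21 Fernhollow=22 → close Elkhorn (overflow 12)
  21÷4 = 5 each, +1 to first 1
Round 3: Ashgrove=22 Cedarfen=16 Dunmere=21 Fernhollow=27 → close Ashgrove (overflow 17)
  22÷3 = 7 each, +1 to first 1
Round 4: Cedarfen=24 Dunmere=28 Fernhollow=34 → close Fernhollow (overflow 20)
  34÷2 = 17 each, +1 to first 0
Round 5: Cedarfen=41 Dunmere=45 → close Dunmere (overflow 33)
  45÷1 = 45 each, +1 to first 0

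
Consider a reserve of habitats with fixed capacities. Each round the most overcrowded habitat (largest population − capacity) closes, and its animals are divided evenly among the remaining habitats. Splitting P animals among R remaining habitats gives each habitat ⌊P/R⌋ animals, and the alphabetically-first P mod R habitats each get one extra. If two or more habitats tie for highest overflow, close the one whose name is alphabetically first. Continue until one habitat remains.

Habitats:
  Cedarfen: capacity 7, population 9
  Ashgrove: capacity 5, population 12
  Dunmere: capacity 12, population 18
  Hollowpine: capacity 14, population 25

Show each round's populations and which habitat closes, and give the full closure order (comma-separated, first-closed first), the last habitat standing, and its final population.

Round 1: Ashgrove=12 Cedarfen=9 Dunmere=18 Hollowpine=25 → close Hollowpine (overflow 11)
  25÷3 = 8 each, +1 to first 1
Round 2: Ashgrove=21 Cedarfen=17 Dunmere=26 → close Ashgrove (overflow 16)
  21÷2 = 10 each, +1 to first 1
Round 3: Cedarfen=28 Dunmere=36 → close Dunmere (overflow 24)
  36÷1 = 36 each, +1 to first 0

Closure order: Hollowpine, Ashgrove, Dunmere
Last habitat: Cedarfen with 64 animals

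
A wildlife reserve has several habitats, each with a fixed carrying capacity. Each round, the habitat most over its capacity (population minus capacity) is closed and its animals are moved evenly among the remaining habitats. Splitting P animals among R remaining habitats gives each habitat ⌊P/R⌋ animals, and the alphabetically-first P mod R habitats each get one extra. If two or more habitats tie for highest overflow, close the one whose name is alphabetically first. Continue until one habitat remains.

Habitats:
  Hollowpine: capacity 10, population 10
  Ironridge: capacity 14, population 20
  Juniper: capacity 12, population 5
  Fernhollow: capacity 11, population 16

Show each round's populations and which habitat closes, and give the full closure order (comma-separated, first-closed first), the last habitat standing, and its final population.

Closure order: Ironridge, Fernhollow, Hollowpine
Last habitat: Juniper with 51 animals

Round 1: Fernhollow=16 Hollowpine=10 Ironridge=20 Juniper=5 → close Ironridge (overflow 6)
  20÷3 = 6 each, +1 to first 2
Round 2: Fernhollow=23 Hollowpine=17 Juniper=11 → close Fernhollow (overflow 12)
  23÷2 = 11 each, +1 to first 1
Round 3: Hollowpine=29 Juniper=22 → close Hollowpine (overflow 19)
  29÷1 = 29 each, +1 to first 0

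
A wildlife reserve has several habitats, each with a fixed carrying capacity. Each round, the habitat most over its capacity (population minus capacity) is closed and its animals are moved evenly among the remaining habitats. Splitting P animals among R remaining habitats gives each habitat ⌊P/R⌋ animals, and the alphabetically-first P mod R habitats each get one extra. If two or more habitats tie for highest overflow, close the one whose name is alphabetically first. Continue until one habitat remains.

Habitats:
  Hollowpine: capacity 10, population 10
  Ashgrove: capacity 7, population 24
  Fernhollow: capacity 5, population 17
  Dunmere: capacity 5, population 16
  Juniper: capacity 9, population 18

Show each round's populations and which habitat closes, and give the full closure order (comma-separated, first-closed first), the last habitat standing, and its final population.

Closure order: Ashgrove, Fernhollow, Dunmere, Juniper
Last habitat: Hollowpine with 85 animals

Round 1: Ashgrove=24 Dunmere=16 Fernhollow=17 Hollowpine=10 Juniper=18 → close Ashgrove (overflow 17)
  24÷4 = 6 each, +1 to first 0
Round 2: Dunmere=22 Fernhollow=23 Hollowpine=16 Juniper=24 → close Fernhollow (overflow 18)
  23÷3 = 7 each, +1 to first 2
Round 3: Dunmere=30 Hollowpine=24 Juniper=31 → close Dunmere (overflow 25)
  30÷2 = 15 each, +1 to first 0
Round 4: Hollowpine=39 Juniper=46 → close Juniper (overflow 37)
  46÷1 = 46 each, +1 to first 0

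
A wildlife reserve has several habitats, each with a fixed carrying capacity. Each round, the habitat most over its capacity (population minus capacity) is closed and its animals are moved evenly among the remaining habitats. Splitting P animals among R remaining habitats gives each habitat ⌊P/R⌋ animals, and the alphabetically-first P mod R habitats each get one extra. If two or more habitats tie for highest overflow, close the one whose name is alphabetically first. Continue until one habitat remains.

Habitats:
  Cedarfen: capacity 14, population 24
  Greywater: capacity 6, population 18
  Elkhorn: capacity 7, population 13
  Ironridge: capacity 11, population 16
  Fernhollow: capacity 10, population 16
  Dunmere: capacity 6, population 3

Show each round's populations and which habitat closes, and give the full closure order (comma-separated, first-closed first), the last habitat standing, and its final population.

Round 1: Cedarfen=24 Dunmere=3 Elkhorn=13 Fernhollow=16 Greywater=18 Ironridge=16 → close Greywater (overflow 12)
  18÷5 = 3 each, +1 to first 3
Round 2: Cedarfen=28 Dunmere=7 Elkhorn=17 Fernhollow=19 Ironridge=19 → close Cedarfen (overflow 14)
  28÷4 = 7 each, +1 to first 0
Round 3: Dunmere=14 Elkhorn=24 Fernhollow=26 Ironridge=26 → close Elkhorn (overflow 17)
  24÷3 = 8 each, +1 to first 0
Round 4: Dunmere=22 Fernhollow=34 Ironridge=34 → close Fernhollow (overflow 24)
  34÷2 = 17 each, +1 to first 0
Round 5: Dunmere=39 Ironridge=51 → close Ironridge (overflow 40)
  51÷1 = 51 each, +1 to first 0

Closure order: Greywater, Cedarfen, Elkhorn, Fernhollow, Ironridge
Last habitat: Dunmere with 90 animals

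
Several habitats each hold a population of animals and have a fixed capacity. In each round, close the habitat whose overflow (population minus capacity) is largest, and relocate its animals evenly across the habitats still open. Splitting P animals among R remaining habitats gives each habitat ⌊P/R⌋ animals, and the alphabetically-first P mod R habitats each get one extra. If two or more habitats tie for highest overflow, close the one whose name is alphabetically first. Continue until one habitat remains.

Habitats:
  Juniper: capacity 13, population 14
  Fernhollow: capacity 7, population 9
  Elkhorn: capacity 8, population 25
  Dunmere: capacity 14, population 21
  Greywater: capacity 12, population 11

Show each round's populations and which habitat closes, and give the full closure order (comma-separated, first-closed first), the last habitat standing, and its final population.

Closure order: Elkhorn, Dunmere, Fernhollow, Juniper
Last habitat: Greywater with 80 animals

Round 1: Dunmere=21 Elkhorn=25 Fernhollow=9 Greywater=11 Juniper=14 → close Elkhorn (overflow 17)
  25÷4 = 6 each, +1 to first 1
Round 2: Dunmere=28 Fernhollow=15 Greywater=17 Juniper=20 → close Dunmere (overflow 14)
  28÷3 = 9 each, +1 to first 1
Round 3: Fernhollow=25 Greywater=26 Juniper=29 → close Fernhollow (overflow 18)
  25÷2 = 12 each, +1 to first 1
Round 4: Greywater=39 Juniper=41 → close Juniper (overflow 28)
  41÷1 = 41 each, +1 to first 0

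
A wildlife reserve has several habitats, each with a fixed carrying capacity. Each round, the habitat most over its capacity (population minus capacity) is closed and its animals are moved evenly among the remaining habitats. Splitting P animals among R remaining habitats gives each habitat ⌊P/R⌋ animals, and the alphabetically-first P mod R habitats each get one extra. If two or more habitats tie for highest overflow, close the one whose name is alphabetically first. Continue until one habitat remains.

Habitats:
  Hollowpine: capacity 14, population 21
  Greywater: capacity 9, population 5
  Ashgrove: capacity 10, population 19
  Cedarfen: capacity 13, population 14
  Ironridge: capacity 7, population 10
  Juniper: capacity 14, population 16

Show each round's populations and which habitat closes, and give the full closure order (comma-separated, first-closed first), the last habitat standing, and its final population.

Round 1: Ashgrove=19 Cedarfen=14 Greywater=5 Hollowpine=21 Ironridge=10 Juniper=16 → close Ashgrove (overflow 9)
  19÷5 = 3 each, +1 to first 4
Round 2: Cedarfen=18 Greywater=9 Hollowpine=25 Ironridge=14 Juniper=19 → close Hollowpine (overflow 11)
  25÷4 = 6 each, +1 to first 1
Round 3: Cedarfen=25 Greywater=15 Ironridge=20 Juniper=25 → close Ironridge (overflow 13)
  20÷3 = 6 each, +1 to first 2
Round 4: Cedarfen=32 Greywater=22 Juniper=31 → close Cedarfen (overflow 19)
  32÷2 = 16 each, +1 to first 0
Round 5: Greywater=38 Juniper=47 → close Juniper (overflow 33)
  47÷1 = 47 each, +1 to first 0

Closure order: Ashgrove, Hollowpine, Ironridge, Cedarfen, Juniper
Last habitat: Greywater with 85 animals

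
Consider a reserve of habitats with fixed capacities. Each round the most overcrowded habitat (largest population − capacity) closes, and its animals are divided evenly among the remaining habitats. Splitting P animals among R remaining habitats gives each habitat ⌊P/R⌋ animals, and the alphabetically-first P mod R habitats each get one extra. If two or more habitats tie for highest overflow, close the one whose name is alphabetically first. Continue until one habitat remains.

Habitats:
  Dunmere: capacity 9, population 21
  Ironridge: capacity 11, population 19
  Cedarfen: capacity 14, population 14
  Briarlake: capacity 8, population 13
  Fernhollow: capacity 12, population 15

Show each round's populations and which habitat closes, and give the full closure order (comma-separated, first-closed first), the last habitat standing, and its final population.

Round 1: Briarlake=13 Cedarfen=14 Dunmere=21 Fernhollow=15 Ironridge=19 → close Dunmere (overflow 12)
  21÷4 = 5 each, +1 to first 1
Round 2: Briarlake=19 Cedarfen=19 Fernhollow=20 Ironridge=24 → close Ironridge (overflow 13)
  24÷3 = 8 each, +1 to first 0
Round 3: Briarlake=27 Cedarfen=27 Fernhollow=28 → close Briarlake (overflow 19)
  27÷2 = 13 each, +1 to first 1
Round 4: Cedarfen=41 Fernhollow=41 → close Fernhollow (overflow 29)
  41÷1 = 41 each, +1 to first 0

Closure order: Dunmere, Ironridge, Briarlake, Fernhollow
Last habitat: Cedarfen with 82 animals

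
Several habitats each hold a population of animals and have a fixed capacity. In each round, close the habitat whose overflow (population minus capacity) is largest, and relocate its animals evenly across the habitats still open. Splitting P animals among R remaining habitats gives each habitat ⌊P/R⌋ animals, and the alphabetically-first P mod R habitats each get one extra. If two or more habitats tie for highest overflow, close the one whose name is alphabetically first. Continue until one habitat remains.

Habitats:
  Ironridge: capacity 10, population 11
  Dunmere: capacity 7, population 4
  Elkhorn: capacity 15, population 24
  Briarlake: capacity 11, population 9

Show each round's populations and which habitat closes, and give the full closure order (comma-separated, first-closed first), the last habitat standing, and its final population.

Round 1: Briarlake=9 Dunmere=4 Elkhorn=24 Ironridge=11 → close Elkhorn (overflow 9)
  24÷3 = 8 each, +1 to first 0
Round 2: Briarlake=17 Dunmere=12 Ironridge=19 → close Ironridge (overflow 9)
  19÷2 = 9 each, +1 to first 1
Round 3: Briarlake=27 Dunmere=21 → close Briarlake (overflow 16)
  27÷1 = 27 each, +1 to first 0

Closure order: Elkhorn, Ironridge, Briarlake
Last habitat: Dunmere with 48 animals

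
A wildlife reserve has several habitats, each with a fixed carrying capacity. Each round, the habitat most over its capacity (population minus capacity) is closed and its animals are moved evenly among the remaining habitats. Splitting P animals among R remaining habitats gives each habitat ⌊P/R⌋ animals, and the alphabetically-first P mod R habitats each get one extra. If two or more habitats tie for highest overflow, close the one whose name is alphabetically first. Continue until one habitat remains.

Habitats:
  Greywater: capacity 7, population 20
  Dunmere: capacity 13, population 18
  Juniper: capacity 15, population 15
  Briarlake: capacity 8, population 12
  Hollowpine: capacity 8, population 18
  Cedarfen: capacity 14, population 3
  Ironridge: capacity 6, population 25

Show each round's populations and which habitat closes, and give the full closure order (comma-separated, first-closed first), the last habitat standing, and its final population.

Round 1: Briarlake=12 Cedarfen=3 Dunmere=18 Greywater=20 Hollowpine=18 Ironridge=25 Juniper=15 → close Ironridge (overflow 19)
  25÷6 = 4 each, +1 to first 1
Round 2: Briarlake=17 Cedarfen=7 Dunmere=22 Greywater=24 Hollowpine=22 Juniper=19 → close Greywater (overflow 17)
  24÷5 = 4 each, +1 to first 4
Round 3: Briarlake=22 Cedarfen=12 Dunmere=27 Hollowpine=27 Juniper=23 → close Hollowpine (overflow 19)
  27÷4 = 6 each, +1 to first 3
Round 4: Briarlake=29 Cedarfen=19 Dunmere=34 Juniper=29 → close Briarlake (overflow 21)
  29÷3 = 9 each, +1 to first 2
Round 5: Cedarfen=29 Dunmere=44 Juniper=38 → close Dunmere (overflow 31)
  44÷2 = 22 each, +1 to first 0
Round 6: Cedarfen=51 Juniper=60 → close Juniper (overflow 45)
  60÷1 = 60 each, +1 to first 0

Closure order: Ironridge, Greywater, Hollowpine, Briarlake, Dunmere, Juniper
Last habitat: Cedarfen with 111 animals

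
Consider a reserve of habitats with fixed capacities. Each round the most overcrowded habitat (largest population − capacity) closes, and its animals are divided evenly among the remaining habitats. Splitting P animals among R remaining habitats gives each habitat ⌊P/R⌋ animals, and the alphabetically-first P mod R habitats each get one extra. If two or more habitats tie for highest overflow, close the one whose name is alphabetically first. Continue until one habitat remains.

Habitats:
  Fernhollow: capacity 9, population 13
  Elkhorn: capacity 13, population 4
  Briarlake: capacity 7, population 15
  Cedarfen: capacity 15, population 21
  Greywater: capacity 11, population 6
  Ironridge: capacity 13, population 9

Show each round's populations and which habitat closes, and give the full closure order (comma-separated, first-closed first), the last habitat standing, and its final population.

Closure order: Briarlake, Cedarfen, Fernhollow, Ironridge, Greywater
Last habitat: Elkhorn with 68 animals

Round 1: Briarlake=15 Cedarfen=21 Elkhorn=4 Fernhollow=13 Greywater=6 Ironridge=9 → close Briarlake (overflow 8)
  15÷5 = 3 each, +1 to first 0
Round 2: Cedarfen=24 Elkhorn=7 Fernhollow=16 Greywater=9 Ironridge=12 → close Cedarfen (overflow 9)
  24÷4 = 6 each, +1 to first 0
Round 3: Elkhorn=13 Fernhollow=22 Greywater=15 Ironridge=18 → close Fernhollow (overflow 13)
  22÷3 = 7 each, +1 to first 1
Round 4: Elkhorn=21 Greywater=22 Ironridge=25 → close Ironridge (overflow 12)
  25÷2 = 12 each, +1 to first 1
Round 5: Elkhorn=34 Greywater=34 → close Greywater (overflow 23)
  34÷1 = 34 each, +1 to first 0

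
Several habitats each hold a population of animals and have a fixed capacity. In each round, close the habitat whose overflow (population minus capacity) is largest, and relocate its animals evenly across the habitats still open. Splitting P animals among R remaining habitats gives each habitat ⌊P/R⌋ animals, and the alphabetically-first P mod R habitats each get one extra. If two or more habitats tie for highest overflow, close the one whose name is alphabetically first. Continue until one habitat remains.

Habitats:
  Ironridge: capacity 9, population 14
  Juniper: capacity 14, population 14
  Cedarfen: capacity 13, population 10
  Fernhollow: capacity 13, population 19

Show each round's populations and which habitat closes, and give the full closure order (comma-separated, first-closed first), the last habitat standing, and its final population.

Closure order: Fernhollow, Ironridge, Juniper
Last habitat: Cedarfen with 57 animals

Round 1: Cedarfen=10 Fernhollow=19 Ironridge=14 Juniper=14 → close Fernhollow (overflow 6)
  19÷3 = 6 each, +1 to first 1
Round 2: Cedarfen=17 Ironridge=20 Juniper=20 → close Ironridge (overflow 11)
  20÷2 = 10 each, +1 to first 0
Round 3: Cedarfen=27 Juniper=30 → close Juniper (overflow 16)
  30÷1 = 30 each, +1 to first 0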